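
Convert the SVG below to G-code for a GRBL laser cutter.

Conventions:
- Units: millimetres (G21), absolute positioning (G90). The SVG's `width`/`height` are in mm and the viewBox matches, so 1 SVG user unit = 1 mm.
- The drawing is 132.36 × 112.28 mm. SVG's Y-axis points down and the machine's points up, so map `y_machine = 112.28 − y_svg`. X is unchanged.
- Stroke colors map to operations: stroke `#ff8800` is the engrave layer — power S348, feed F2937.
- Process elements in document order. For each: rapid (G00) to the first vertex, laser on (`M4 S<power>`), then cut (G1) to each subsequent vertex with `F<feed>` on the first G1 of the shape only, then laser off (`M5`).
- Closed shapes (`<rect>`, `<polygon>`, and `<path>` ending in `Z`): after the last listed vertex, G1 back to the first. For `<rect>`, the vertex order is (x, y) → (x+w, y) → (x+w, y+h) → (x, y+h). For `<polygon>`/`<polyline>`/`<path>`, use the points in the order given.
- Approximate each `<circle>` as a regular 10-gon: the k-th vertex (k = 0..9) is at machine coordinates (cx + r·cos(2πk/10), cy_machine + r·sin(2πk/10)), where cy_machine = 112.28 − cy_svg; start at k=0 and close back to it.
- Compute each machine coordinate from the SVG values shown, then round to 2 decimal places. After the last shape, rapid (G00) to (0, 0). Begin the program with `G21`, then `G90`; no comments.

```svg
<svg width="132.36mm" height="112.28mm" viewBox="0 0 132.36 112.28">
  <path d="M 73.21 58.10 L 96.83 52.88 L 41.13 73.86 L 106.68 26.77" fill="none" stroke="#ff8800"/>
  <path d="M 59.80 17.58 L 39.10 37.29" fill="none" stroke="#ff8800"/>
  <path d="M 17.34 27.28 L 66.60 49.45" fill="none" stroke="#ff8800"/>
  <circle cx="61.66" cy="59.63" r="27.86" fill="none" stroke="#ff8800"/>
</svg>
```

1 u = 1 mm; y_m = 112.28 − y.

[1] `<path>` open polyline, #ff8800→engrave S348 F2937: (73.21,54.18) → (96.83,59.40) → (41.13,38.42) → (106.68,85.51)

[2] `<path>` line segment, #ff8800→engrave S348 F2937: (59.80,94.70) → (39.10,74.99)

[3] `<path>` line segment, #ff8800→engrave S348 F2937: (17.34,85.00) → (66.60,62.83)

[4] `<circle>` circle, #ff8800→engrave S348 F2937: (89.52,52.65) → (84.20,69.03) → (70.27,79.15) → (53.05,79.15) → (39.12,69.03) → (33.80,52.65) → (39.12,36.27) → (53.05,26.15) → (70.27,26.15) → (84.20,36.27) → (89.52,52.65) (closed)

G21
G90
G00 X73.21 Y54.18
M4 S348
G1 X96.83 Y59.40 F2937
G1 X41.13 Y38.42
G1 X106.68 Y85.51
M5
G00 X59.80 Y94.70
M4 S348
G1 X39.10 Y74.99 F2937
M5
G00 X17.34 Y85.00
M4 S348
G1 X66.60 Y62.83 F2937
M5
G00 X89.52 Y52.65
M4 S348
G1 X84.20 Y69.03 F2937
G1 X70.27 Y79.15
G1 X53.05 Y79.15
G1 X39.12 Y69.03
G1 X33.80 Y52.65
G1 X39.12 Y36.27
G1 X53.05 Y26.15
G1 X70.27 Y26.15
G1 X84.20 Y36.27
G1 X89.52 Y52.65
M5
G00 X0.00 Y0.00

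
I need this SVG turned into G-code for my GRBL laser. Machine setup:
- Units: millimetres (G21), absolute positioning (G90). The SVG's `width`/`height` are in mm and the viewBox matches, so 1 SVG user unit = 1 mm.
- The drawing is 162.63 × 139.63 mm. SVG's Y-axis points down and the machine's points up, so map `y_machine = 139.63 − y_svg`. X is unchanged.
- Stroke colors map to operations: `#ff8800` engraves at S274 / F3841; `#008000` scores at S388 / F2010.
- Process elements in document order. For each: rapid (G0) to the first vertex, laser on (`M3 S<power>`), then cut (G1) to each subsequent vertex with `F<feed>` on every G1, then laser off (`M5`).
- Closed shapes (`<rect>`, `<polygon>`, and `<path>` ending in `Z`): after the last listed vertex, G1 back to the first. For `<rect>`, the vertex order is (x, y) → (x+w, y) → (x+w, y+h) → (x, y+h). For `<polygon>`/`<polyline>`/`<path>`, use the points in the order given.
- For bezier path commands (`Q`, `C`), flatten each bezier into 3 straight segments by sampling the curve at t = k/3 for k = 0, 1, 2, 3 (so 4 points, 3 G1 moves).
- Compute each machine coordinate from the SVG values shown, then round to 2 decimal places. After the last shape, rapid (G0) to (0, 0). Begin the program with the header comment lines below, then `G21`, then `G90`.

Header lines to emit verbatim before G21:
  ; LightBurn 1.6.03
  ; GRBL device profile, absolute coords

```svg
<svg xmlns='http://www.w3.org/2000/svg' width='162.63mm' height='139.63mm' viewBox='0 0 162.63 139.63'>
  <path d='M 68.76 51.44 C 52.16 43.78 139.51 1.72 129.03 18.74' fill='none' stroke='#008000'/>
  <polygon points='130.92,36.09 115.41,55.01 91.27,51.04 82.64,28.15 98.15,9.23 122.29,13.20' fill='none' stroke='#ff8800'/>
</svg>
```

Since the viewBox matches the mm dimensions, user units are millimetres directly. The only transform is the Y-flip y_m = 139.63 − y_svg.

Shape 1 is a cubic bezier drawn with `<path>`. Its stroke #008000 means score at S388, F2010. After flipping Y the toolpath is (68.76,88.19) → (79.34,103.85) → (114.37,121.68) → (129.03,120.89).

Shape 2 is a regular polygon drawn with `<polygon>`. Its stroke #ff8800 means engrave at S274, F3841. After flipping Y the toolpath is (130.92,103.54) → (115.41,84.62) → (91.27,88.59) → (82.64,111.48) → (98.15,130.40) → (122.29,126.43) → (130.92,103.54), returning to the start.

; LightBurn 1.6.03
; GRBL device profile, absolute coords
G21
G90
G0 X68.76 Y88.19
M3 S388
G1 X79.34 Y103.85 F2010
G1 X114.37 Y121.68 F2010
G1 X129.03 Y120.89 F2010
M5
G0 X130.92 Y103.54
M3 S274
G1 X115.41 Y84.62 F3841
G1 X91.27 Y88.59 F3841
G1 X82.64 Y111.48 F3841
G1 X98.15 Y130.40 F3841
G1 X122.29 Y126.43 F3841
G1 X130.92 Y103.54 F3841
M5
G0 X0.00 Y0.00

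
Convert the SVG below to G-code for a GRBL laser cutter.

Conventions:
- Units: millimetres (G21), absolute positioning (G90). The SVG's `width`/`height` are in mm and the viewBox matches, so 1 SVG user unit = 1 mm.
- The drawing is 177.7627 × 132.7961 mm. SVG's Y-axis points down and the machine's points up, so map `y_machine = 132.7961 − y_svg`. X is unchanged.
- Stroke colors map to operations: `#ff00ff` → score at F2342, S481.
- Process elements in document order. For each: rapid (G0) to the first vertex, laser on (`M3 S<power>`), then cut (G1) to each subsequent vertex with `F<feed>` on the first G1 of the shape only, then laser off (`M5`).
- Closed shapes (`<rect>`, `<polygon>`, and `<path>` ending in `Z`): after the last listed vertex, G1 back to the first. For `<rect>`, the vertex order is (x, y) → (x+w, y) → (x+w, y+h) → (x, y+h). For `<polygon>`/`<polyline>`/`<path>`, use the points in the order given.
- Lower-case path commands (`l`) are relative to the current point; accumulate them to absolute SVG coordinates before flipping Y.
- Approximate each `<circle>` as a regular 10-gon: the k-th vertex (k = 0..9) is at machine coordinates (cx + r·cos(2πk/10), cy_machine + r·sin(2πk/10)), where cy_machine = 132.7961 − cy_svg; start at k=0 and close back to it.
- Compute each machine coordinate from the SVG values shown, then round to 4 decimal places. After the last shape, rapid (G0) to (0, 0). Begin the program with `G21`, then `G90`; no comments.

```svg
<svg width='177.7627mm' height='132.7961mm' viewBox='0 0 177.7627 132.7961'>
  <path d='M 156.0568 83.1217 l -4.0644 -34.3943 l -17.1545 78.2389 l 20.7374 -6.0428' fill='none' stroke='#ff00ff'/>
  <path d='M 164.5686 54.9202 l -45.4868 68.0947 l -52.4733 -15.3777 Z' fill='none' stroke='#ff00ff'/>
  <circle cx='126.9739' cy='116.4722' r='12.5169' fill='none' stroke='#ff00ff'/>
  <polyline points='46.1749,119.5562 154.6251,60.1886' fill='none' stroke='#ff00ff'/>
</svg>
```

G21
G90
G0 X156.0568 Y49.6744
M3 S481
G1 X151.9924 Y84.0687 F2342
G1 X134.8379 Y5.8298
G1 X155.5753 Y11.8726
M5
G0 X164.5686 Y77.8759
M3 S481
G1 X119.0818 Y9.7812 F2342
G1 X66.6085 Y25.1589
G1 X164.5686 Y77.8759
M5
G0 X139.4908 Y16.3239
M3 S481
G1 X137.1003 Y23.6811 F2342
G1 X130.8418 Y28.2282
G1 X123.1060 Y28.2282
G1 X116.8475 Y23.6811
G1 X114.4570 Y16.3239
G1 X116.8475 Y8.9667
G1 X123.1060 Y4.4196
G1 X130.8418 Y4.4196
G1 X137.1003 Y8.9667
G1 X139.4908 Y16.3239
M5
G0 X46.1749 Y13.2399
M3 S481
G1 X154.6251 Y72.6075 F2342
M5
G0 X0.0000 Y0.0000

1 u = 1 mm; y_m = 132.7961 − y.

[1] `<path>` open polyline, #ff00ff→score S481 F2342: (156.0568,49.6744) → (151.9924,84.0687) → (134.8379,5.8298) → (155.5753,11.8726)

[2] `<path>` closed polygon, #ff00ff→score S481 F2342: (164.5686,77.8759) → (119.0818,9.7812) → (66.6085,25.1589) → (164.5686,77.8759) (closed)

[3] `<circle>` circle, #ff00ff→score S481 F2342: (139.4908,16.3239) → (137.1003,23.6811) → (130.8418,28.2282) → (123.1060,28.2282) → (116.8475,23.6811) → (114.4570,16.3239) → (116.8475,8.9667) → (123.1060,4.4196) → (130.8418,4.4196) → (137.1003,8.9667) → (139.4908,16.3239) (closed)

[4] `<polyline>` line segment, #ff00ff→score S481 F2342: (46.1749,13.2399) → (154.6251,72.6075)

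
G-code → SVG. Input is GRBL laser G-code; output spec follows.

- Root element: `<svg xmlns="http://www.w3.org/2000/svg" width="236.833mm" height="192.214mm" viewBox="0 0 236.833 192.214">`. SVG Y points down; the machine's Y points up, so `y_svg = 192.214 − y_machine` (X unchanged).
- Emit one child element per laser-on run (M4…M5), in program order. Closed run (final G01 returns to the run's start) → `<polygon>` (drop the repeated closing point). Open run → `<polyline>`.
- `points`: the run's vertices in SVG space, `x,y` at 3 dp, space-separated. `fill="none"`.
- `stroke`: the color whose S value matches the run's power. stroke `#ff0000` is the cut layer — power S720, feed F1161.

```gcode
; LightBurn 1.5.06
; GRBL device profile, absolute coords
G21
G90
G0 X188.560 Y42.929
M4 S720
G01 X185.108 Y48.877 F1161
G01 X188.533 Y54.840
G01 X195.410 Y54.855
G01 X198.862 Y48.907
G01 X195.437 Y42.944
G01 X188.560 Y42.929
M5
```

<svg xmlns="http://www.w3.org/2000/svg" width="236.833mm" height="192.214mm" viewBox="0 0 236.833 192.214">
  <polygon points="188.560,149.285 185.108,143.337 188.533,137.374 195.410,137.359 198.862,143.307 195.437,149.270" fill="none" stroke="#ff0000"/>
</svg>

y_svg = 192.214 − y_m. Every run uses S720, so all elements get stroke `#ff0000` (cut).

[1] closed run; points: 188.560,149.285 185.108,143.337 188.533,137.374 195.410,137.359 198.862,143.307 195.437,149.270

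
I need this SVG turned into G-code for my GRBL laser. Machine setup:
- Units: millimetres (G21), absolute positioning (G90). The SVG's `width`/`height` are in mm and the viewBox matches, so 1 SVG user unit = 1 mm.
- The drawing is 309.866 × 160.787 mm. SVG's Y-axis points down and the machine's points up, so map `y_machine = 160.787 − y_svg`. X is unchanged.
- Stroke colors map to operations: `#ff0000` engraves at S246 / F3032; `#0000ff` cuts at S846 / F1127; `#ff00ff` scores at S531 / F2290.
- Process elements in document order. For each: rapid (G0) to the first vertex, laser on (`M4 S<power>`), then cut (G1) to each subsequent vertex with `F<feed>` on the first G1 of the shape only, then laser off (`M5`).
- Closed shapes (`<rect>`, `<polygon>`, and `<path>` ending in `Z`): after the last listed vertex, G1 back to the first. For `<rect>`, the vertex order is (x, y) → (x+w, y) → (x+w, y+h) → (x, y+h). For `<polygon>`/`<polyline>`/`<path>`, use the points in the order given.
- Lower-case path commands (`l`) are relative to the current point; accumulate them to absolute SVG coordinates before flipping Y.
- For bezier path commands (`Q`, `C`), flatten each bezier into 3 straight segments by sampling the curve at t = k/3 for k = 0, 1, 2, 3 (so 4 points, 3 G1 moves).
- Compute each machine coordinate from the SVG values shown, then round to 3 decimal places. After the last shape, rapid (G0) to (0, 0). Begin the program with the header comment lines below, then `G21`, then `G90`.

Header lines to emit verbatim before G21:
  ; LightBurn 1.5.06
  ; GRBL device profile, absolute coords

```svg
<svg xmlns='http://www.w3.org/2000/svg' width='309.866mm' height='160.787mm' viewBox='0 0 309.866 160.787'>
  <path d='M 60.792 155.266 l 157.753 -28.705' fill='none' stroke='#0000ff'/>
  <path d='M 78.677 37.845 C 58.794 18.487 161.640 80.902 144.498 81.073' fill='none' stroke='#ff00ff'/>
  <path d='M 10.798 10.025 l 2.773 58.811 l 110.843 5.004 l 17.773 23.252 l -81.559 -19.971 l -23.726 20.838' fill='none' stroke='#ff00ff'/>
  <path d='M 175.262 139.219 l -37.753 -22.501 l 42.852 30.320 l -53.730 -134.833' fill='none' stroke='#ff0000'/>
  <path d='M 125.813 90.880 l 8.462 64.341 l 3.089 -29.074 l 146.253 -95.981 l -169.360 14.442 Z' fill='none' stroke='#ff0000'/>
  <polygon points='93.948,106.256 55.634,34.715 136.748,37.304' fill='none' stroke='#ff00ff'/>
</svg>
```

Since the viewBox matches the mm dimensions, user units are millimetres directly. The only transform is the Y-flip y_m = 160.787 − y_svg.

Shape 1 is a line segment drawn with `<path>`. Its stroke #0000ff means cut at S846, F1127. After flipping Y the toolpath is (60.792,5.521) → (218.545,34.226).

Shape 2 is a cubic bezier drawn with `<path>`. Its stroke #ff00ff means score at S531, F2290. After flipping Y the toolpath is (78.677,122.942) → (90.714,120.376) → (130.634,95.299) → (144.498,79.714).

Shape 3 is a open polyline drawn with `<path>`. Its stroke #ff00ff means score at S531, F2290. After flipping Y the toolpath is (10.798,150.762) → (13.571,91.951) → (124.414,86.947) → (142.187,63.695) → (60.628,83.666) → (36.902,62.828).

Shape 4 is a open polyline drawn with `<path>`. Its stroke #ff0000 means engrave at S246, F3032. After flipping Y the toolpath is (175.262,21.568) → (137.509,44.069) → (180.361,13.749) → (126.631,148.582).

Shape 5 is a closed polygon drawn with `<path>`. Its stroke #ff0000 means engrave at S246, F3032. After flipping Y the toolpath is (125.813,69.907) → (134.275,5.566) → (137.364,34.640) → (283.617,130.621) → (114.257,116.179) → (125.813,69.907), returning to the start.

Shape 6 is a regular polygon drawn with `<polygon>`. Its stroke #ff00ff means score at S531, F2290. After flipping Y the toolpath is (93.948,54.531) → (55.634,126.072) → (136.748,123.483) → (93.948,54.531), returning to the start.

; LightBurn 1.5.06
; GRBL device profile, absolute coords
G21
G90
G0 X60.792 Y5.521
M4 S846
G1 X218.545 Y34.226 F1127
M5
G0 X78.677 Y122.942
M4 S531
G1 X90.714 Y120.376 F2290
G1 X130.634 Y95.299
G1 X144.498 Y79.714
M5
G0 X10.798 Y150.762
M4 S531
G1 X13.571 Y91.951 F2290
G1 X124.414 Y86.947
G1 X142.187 Y63.695
G1 X60.628 Y83.666
G1 X36.902 Y62.828
M5
G0 X175.262 Y21.568
M4 S246
G1 X137.509 Y44.069 F3032
G1 X180.361 Y13.749
G1 X126.631 Y148.582
M5
G0 X125.813 Y69.907
M4 S246
G1 X134.275 Y5.566 F3032
G1 X137.364 Y34.640
G1 X283.617 Y130.621
G1 X114.257 Y116.179
G1 X125.813 Y69.907
M5
G0 X93.948 Y54.531
M4 S531
G1 X55.634 Y126.072 F2290
G1 X136.748 Y123.483
G1 X93.948 Y54.531
M5
G0 X0.000 Y0.000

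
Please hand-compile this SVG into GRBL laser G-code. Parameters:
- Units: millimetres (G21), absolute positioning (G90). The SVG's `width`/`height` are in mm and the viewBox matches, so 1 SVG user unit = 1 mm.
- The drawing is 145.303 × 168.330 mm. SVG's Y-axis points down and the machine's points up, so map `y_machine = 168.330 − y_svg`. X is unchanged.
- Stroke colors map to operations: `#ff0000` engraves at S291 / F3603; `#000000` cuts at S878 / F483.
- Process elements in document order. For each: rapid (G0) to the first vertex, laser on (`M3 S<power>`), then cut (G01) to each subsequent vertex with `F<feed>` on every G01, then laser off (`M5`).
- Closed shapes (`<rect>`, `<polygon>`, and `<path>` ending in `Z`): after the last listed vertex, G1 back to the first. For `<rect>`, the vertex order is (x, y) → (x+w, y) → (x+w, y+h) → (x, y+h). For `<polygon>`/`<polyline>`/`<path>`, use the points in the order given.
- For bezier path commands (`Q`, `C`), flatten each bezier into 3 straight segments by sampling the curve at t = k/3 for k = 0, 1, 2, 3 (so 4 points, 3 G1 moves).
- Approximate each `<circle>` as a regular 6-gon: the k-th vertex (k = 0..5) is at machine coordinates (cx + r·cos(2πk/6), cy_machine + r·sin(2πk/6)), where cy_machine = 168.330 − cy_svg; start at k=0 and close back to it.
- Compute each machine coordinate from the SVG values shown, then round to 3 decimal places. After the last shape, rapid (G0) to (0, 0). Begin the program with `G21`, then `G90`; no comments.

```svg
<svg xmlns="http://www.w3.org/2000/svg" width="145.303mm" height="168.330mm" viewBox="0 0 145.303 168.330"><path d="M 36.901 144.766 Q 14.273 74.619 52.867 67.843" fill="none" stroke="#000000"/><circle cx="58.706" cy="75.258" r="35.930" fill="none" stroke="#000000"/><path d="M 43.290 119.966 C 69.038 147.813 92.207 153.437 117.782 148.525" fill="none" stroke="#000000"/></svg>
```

1 u = 1 mm; y_m = 168.330 − y.

[1] `<path>` quadratic bezier, #000000→cut S878 F483: (36.901,23.564) → (28.618,63.287) → (33.940,88.928) → (52.867,100.487)

[2] `<circle>` circle, #000000→cut S878 F483: (94.636,93.072) → (76.671,124.188) → (40.741,124.188) → (22.776,93.072) → (40.741,61.956) → (76.671,61.956) → (94.636,93.072) (closed)

[3] `<path>` cubic bezier, #000000→cut S878 F483: (43.290,48.364) → (68.363,27.492) → (92.824,18.838) → (117.782,19.805)

G21
G90
G0 X36.901 Y23.564
M3 S878
G01 X28.618 Y63.287 F483
G01 X33.940 Y88.928 F483
G01 X52.867 Y100.487 F483
M5
G0 X94.636 Y93.072
M3 S878
G01 X76.671 Y124.188 F483
G01 X40.741 Y124.188 F483
G01 X22.776 Y93.072 F483
G01 X40.741 Y61.956 F483
G01 X76.671 Y61.956 F483
G01 X94.636 Y93.072 F483
M5
G0 X43.290 Y48.364
M3 S878
G01 X68.363 Y27.492 F483
G01 X92.824 Y18.838 F483
G01 X117.782 Y19.805 F483
M5
G0 X0.000 Y0.000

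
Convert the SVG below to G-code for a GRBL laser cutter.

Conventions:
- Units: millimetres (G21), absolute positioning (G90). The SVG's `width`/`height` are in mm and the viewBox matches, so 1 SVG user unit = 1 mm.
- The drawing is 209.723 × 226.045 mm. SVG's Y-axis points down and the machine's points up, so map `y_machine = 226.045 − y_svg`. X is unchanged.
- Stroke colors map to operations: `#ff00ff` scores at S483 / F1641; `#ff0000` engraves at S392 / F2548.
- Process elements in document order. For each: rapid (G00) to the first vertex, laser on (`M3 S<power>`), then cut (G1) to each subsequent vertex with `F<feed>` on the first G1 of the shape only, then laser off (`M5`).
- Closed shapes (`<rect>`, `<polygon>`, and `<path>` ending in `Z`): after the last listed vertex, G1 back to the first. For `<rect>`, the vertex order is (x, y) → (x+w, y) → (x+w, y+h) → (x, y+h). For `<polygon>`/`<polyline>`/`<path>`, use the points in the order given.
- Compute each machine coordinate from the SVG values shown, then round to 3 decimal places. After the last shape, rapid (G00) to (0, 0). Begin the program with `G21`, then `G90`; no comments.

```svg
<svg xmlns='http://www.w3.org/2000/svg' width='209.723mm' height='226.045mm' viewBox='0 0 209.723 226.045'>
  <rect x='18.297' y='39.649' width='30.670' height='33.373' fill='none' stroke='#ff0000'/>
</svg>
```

viewBox `0 0 209.723 226.045` with mm width/height → 1 unit = 1 mm. Flip: y_m = 226.045 − y_svg.

**Shape 1** — `<rect>` rectangle, stroke `#ff0000` → engrave (S392, F2548). Machine vertices: (18.297,186.396) → (48.967,186.396) → (48.967,153.023) → (18.297,153.023) → (18.297,186.396). Closed: final G1 returns to the first vertex.

G21
G90
G00 X18.297 Y186.396
M3 S392
G1 X48.967 Y186.396 F2548
G1 X48.967 Y153.023
G1 X18.297 Y153.023
G1 X18.297 Y186.396
M5
G00 X0.000 Y0.000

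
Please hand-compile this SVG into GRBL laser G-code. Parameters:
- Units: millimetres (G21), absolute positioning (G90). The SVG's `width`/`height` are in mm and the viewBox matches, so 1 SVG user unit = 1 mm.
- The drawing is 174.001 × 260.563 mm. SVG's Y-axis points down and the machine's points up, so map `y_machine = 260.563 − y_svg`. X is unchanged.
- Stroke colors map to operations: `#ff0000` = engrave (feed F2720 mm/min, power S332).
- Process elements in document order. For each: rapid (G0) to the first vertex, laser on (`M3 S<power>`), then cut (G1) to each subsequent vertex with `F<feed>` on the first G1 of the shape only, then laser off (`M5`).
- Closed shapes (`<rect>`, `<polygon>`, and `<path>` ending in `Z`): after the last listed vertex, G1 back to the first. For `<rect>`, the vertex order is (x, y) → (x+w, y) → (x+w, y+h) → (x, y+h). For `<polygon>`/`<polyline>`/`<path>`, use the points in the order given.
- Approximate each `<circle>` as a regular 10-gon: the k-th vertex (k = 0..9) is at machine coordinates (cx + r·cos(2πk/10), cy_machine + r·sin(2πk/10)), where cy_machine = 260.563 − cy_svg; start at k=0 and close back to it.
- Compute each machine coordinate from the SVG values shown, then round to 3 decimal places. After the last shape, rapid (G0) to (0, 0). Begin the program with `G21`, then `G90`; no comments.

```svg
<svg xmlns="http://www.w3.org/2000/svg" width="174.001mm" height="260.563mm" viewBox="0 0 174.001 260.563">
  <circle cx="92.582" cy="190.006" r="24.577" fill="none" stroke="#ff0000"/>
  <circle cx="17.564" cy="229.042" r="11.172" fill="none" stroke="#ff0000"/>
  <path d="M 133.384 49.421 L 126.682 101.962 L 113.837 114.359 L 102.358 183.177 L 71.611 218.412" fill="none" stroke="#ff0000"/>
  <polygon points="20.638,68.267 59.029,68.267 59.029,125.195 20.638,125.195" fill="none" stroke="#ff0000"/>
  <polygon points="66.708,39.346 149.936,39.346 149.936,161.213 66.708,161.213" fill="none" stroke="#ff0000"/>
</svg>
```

1 u = 1 mm; y_m = 260.563 − y.

[1] `<circle>` circle, #ff0000→engrave S332 F2720: (117.159,70.557) → (112.465,85.003) → (100.177,93.931) → (84.987,93.931) → (72.699,85.003) → (68.005,70.557) → (72.699,56.111) → (84.987,47.183) → (100.177,47.183) → (112.465,56.111) → (117.159,70.557) (closed)

[2] `<circle>` circle, #ff0000→engrave S332 F2720: (28.736,31.521) → (26.602,38.088) → (21.016,42.146) → (14.112,42.146) → (8.526,38.088) → (6.392,31.521) → (8.526,24.954) → (14.112,20.896) → (21.016,20.896) → (26.602,24.954) → (28.736,31.521) (closed)

[3] `<path>` open polyline, #ff0000→engrave S332 F2720: (133.384,211.142) → (126.682,158.601) → (113.837,146.204) → (102.358,77.386) → (71.611,42.151)

[4] `<polygon>` rectangle, #ff0000→engrave S332 F2720: (20.638,192.296) → (59.029,192.296) → (59.029,135.368) → (20.638,135.368) → (20.638,192.296) (closed)

[5] `<polygon>` rectangle, #ff0000→engrave S332 F2720: (66.708,221.217) → (149.936,221.217) → (149.936,99.350) → (66.708,99.350) → (66.708,221.217) (closed)

G21
G90
G0 X117.159 Y70.557
M3 S332
G1 X112.465 Y85.003 F2720
G1 X100.177 Y93.931
G1 X84.987 Y93.931
G1 X72.699 Y85.003
G1 X68.005 Y70.557
G1 X72.699 Y56.111
G1 X84.987 Y47.183
G1 X100.177 Y47.183
G1 X112.465 Y56.111
G1 X117.159 Y70.557
M5
G0 X28.736 Y31.521
M3 S332
G1 X26.602 Y38.088 F2720
G1 X21.016 Y42.146
G1 X14.112 Y42.146
G1 X8.526 Y38.088
G1 X6.392 Y31.521
G1 X8.526 Y24.954
G1 X14.112 Y20.896
G1 X21.016 Y20.896
G1 X26.602 Y24.954
G1 X28.736 Y31.521
M5
G0 X133.384 Y211.142
M3 S332
G1 X126.682 Y158.601 F2720
G1 X113.837 Y146.204
G1 X102.358 Y77.386
G1 X71.611 Y42.151
M5
G0 X20.638 Y192.296
M3 S332
G1 X59.029 Y192.296 F2720
G1 X59.029 Y135.368
G1 X20.638 Y135.368
G1 X20.638 Y192.296
M5
G0 X66.708 Y221.217
M3 S332
G1 X149.936 Y221.217 F2720
G1 X149.936 Y99.350
G1 X66.708 Y99.350
G1 X66.708 Y221.217
M5
G0 X0.000 Y0.000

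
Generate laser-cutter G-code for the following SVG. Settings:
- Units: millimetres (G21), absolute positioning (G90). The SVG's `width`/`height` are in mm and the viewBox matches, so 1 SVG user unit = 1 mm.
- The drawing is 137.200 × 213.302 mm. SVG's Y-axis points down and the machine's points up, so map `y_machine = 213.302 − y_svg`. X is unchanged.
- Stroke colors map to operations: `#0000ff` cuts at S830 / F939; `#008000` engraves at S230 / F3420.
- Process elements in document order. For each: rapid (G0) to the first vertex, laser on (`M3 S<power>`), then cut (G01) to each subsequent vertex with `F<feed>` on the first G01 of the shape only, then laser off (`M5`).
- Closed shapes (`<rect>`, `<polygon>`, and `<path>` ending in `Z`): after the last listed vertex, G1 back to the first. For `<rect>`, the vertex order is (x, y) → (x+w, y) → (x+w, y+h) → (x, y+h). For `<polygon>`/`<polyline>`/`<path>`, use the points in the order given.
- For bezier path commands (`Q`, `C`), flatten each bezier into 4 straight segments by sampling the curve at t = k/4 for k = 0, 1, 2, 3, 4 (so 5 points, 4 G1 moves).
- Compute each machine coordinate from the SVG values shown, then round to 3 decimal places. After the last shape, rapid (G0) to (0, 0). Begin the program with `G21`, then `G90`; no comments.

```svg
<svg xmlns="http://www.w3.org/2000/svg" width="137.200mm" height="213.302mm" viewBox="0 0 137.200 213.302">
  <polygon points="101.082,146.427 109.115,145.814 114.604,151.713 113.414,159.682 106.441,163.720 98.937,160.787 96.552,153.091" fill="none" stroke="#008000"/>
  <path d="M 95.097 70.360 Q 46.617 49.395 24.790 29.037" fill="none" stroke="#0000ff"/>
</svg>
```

G21
G90
G0 X101.082 Y66.875
M3 S230
G01 X109.115 Y67.488 F3420
G01 X114.604 Y61.589
G01 X113.414 Y53.620
G01 X106.441 Y49.582
G01 X98.937 Y52.515
G01 X96.552 Y60.211
G01 X101.082 Y66.875
M5
G0 X95.097 Y142.942
M3 S830
G01 X72.523 Y153.387 F939
G01 X53.280 Y163.755
G01 X37.369 Y174.048
G01 X24.790 Y184.265
M5
G0 X0.000 Y0.000

1 u = 1 mm; y_m = 213.302 − y.

[1] `<polygon>` regular polygon, #008000→engrave S230 F3420: (101.082,66.875) → (109.115,67.488) → (114.604,61.589) → (113.414,53.620) → (106.441,49.582) → (98.937,52.515) → (96.552,60.211) → (101.082,66.875) (closed)

[2] `<path>` quadratic bezier, #0000ff→cut S830 F939: (95.097,142.942) → (72.523,153.387) → (53.280,163.755) → (37.369,174.048) → (24.790,184.265)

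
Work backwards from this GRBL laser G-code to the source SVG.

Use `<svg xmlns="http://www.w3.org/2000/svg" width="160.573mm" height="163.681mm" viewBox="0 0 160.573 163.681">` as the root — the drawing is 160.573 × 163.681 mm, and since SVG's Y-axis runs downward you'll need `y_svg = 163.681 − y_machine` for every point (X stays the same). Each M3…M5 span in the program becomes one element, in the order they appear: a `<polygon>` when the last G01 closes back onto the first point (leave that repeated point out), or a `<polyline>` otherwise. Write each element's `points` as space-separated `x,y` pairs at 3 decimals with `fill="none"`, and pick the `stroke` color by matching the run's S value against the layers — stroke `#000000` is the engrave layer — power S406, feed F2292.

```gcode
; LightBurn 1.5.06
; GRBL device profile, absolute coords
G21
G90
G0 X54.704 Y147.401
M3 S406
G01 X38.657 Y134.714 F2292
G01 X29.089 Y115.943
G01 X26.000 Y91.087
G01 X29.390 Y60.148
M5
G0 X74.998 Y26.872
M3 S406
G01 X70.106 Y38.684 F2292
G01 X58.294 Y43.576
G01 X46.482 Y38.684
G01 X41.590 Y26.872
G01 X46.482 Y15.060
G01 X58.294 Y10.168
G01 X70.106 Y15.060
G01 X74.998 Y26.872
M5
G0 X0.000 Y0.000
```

y_svg = 163.681 − y_m. Every run uses S406, so all elements get stroke `#000000` (engrave).

[1] open run; points: 54.704,16.280 38.657,28.967 29.089,47.738 26.000,72.594 29.390,103.533

[2] closed run; points: 74.998,136.809 70.106,124.997 58.294,120.105 46.482,124.997 41.590,136.809 46.482,148.621 58.294,153.513 70.106,148.621

<svg xmlns="http://www.w3.org/2000/svg" width="160.573mm" height="163.681mm" viewBox="0 0 160.573 163.681">
  <polyline points="54.704,16.280 38.657,28.967 29.089,47.738 26.000,72.594 29.390,103.533" fill="none" stroke="#000000"/>
  <polygon points="74.998,136.809 70.106,124.997 58.294,120.105 46.482,124.997 41.590,136.809 46.482,148.621 58.294,153.513 70.106,148.621" fill="none" stroke="#000000"/>
</svg>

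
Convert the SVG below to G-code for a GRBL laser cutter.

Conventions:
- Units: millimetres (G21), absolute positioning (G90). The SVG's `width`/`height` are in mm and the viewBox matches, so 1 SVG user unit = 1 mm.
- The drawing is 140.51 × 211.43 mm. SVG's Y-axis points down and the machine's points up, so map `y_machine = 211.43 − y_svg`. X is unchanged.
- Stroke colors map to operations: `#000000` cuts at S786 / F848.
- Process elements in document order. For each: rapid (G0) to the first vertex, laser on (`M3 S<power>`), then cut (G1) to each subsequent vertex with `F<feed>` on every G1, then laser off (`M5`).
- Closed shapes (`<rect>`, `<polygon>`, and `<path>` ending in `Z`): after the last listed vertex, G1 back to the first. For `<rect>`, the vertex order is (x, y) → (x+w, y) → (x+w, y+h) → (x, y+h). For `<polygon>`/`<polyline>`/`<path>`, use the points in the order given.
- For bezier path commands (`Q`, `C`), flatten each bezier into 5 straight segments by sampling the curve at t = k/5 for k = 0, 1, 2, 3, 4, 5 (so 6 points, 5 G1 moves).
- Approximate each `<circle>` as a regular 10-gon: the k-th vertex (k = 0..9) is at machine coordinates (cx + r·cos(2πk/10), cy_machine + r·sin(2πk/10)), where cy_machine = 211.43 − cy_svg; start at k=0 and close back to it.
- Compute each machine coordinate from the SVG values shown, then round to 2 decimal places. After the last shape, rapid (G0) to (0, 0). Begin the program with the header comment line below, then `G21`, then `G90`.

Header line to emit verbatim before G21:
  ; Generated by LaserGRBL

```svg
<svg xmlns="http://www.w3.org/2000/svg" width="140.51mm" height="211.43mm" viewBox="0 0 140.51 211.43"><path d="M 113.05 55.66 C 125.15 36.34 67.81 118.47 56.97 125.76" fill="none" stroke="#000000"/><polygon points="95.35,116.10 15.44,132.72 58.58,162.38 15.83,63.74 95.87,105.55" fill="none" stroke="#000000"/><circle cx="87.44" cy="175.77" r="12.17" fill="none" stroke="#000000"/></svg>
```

1 u = 1 mm; y_m = 211.43 − y.

[1] `<path>` cubic bezier, #000000→cut S786 F848: (113.05,155.77) → (112.90,156.60) → (101.66,141.54) → (84.88,119.06) → (68.13,97.61) → (56.97,85.67)

[2] `<polygon>` closed polygon, #000000→cut S786 F848: (95.35,95.33) → (15.44,78.71) → (58.58,49.05) → (15.83,147.69) → (95.87,105.88) → (95.35,95.33) (closed)

[3] `<circle>` circle, #000000→cut S786 F848: (99.61,35.66) → (97.29,42.81) → (91.20,47.23) → (83.68,47.23) → (77.59,42.81) → (75.27,35.66) → (77.59,28.51) → (83.68,24.09) → (91.20,24.09) → (97.29,28.51) → (99.61,35.66) (closed)

; Generated by LaserGRBL
G21
G90
G0 X113.05 Y155.77
M3 S786
G1 X112.90 Y156.60 F848
G1 X101.66 Y141.54 F848
G1 X84.88 Y119.06 F848
G1 X68.13 Y97.61 F848
G1 X56.97 Y85.67 F848
M5
G0 X95.35 Y95.33
M3 S786
G1 X15.44 Y78.71 F848
G1 X58.58 Y49.05 F848
G1 X15.83 Y147.69 F848
G1 X95.87 Y105.88 F848
G1 X95.35 Y95.33 F848
M5
G0 X99.61 Y35.66
M3 S786
G1 X97.29 Y42.81 F848
G1 X91.20 Y47.23 F848
G1 X83.68 Y47.23 F848
G1 X77.59 Y42.81 F848
G1 X75.27 Y35.66 F848
G1 X77.59 Y28.51 F848
G1 X83.68 Y24.09 F848
G1 X91.20 Y24.09 F848
G1 X97.29 Y28.51 F848
G1 X99.61 Y35.66 F848
M5
G0 X0.00 Y0.00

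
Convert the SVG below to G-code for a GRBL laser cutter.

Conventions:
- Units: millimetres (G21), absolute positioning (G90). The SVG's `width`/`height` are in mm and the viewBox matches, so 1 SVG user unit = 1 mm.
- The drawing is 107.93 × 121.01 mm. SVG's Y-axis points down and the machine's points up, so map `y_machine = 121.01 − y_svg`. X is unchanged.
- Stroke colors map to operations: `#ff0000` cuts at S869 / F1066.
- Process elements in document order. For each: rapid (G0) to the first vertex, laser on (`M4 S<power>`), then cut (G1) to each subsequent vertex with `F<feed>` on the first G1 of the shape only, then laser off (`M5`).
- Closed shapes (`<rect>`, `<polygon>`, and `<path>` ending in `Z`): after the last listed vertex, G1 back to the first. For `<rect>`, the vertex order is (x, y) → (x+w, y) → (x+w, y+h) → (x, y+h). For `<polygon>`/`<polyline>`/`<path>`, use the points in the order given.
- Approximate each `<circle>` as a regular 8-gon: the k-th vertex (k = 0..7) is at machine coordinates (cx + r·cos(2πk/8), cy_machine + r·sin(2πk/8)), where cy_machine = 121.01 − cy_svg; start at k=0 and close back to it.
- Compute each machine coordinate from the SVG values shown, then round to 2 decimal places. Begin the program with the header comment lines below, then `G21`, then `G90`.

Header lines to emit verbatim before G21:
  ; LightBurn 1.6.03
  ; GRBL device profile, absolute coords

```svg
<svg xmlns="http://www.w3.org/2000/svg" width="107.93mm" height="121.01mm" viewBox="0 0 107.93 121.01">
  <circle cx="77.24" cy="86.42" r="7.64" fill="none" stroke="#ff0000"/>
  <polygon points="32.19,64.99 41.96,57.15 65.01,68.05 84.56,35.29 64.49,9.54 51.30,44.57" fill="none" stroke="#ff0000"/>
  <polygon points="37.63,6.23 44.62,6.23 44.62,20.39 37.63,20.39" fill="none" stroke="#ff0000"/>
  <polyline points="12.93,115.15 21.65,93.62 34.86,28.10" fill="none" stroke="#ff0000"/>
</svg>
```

; LightBurn 1.6.03
; GRBL device profile, absolute coords
G21
G90
G0 X84.88 Y34.59
M4 S869
G1 X82.64 Y39.99 F1066
G1 X77.24 Y42.23
G1 X71.84 Y39.99
G1 X69.60 Y34.59
G1 X71.84 Y29.19
G1 X77.24 Y26.95
G1 X82.64 Y29.19
G1 X84.88 Y34.59
M5
G0 X32.19 Y56.02
M4 S869
G1 X41.96 Y63.86 F1066
G1 X65.01 Y52.96
G1 X84.56 Y85.72
G1 X64.49 Y111.47
G1 X51.30 Y76.44
G1 X32.19 Y56.02
M5
G0 X37.63 Y114.78
M4 S869
G1 X44.62 Y114.78 F1066
G1 X44.62 Y100.62
G1 X37.63 Y100.62
G1 X37.63 Y114.78
M5
G0 X12.93 Y5.86
M4 S869
G1 X21.65 Y27.39 F1066
G1 X34.86 Y92.91
M5

viewBox `0 0 107.93 121.01` with mm width/height → 1 unit = 1 mm. Flip: y_m = 121.01 − y_svg.

**Shape 1** — `<circle>` circle, stroke `#ff0000` → cut (S869, F1066). Machine vertices: (84.88,34.59) → (82.64,39.99) → (77.24,42.23) → (71.84,39.99) → (69.60,34.59) → (71.84,29.19) → (77.24,26.95) → (82.64,29.19) → (84.88,34.59). Closed: final G1 returns to the first vertex.

**Shape 2** — `<polygon>` closed polygon, stroke `#ff0000` → cut (S869, F1066). Machine vertices: (32.19,56.02) → (41.96,63.86) → (65.01,52.96) → (84.56,85.72) → (64.49,111.47) → (51.30,76.44) → (32.19,56.02). Closed: final G1 returns to the first vertex.

**Shape 3** — `<polygon>` rectangle, stroke `#ff0000` → cut (S869, F1066). Machine vertices: (37.63,114.78) → (44.62,114.78) → (44.62,100.62) → (37.63,100.62) → (37.63,114.78). Closed: final G1 returns to the first vertex.

**Shape 4** — `<polyline>` open polyline, stroke `#ff0000` → cut (S869, F1066). Machine vertices: (12.93,5.86) → (21.65,27.39) → (34.86,92.91). Open path.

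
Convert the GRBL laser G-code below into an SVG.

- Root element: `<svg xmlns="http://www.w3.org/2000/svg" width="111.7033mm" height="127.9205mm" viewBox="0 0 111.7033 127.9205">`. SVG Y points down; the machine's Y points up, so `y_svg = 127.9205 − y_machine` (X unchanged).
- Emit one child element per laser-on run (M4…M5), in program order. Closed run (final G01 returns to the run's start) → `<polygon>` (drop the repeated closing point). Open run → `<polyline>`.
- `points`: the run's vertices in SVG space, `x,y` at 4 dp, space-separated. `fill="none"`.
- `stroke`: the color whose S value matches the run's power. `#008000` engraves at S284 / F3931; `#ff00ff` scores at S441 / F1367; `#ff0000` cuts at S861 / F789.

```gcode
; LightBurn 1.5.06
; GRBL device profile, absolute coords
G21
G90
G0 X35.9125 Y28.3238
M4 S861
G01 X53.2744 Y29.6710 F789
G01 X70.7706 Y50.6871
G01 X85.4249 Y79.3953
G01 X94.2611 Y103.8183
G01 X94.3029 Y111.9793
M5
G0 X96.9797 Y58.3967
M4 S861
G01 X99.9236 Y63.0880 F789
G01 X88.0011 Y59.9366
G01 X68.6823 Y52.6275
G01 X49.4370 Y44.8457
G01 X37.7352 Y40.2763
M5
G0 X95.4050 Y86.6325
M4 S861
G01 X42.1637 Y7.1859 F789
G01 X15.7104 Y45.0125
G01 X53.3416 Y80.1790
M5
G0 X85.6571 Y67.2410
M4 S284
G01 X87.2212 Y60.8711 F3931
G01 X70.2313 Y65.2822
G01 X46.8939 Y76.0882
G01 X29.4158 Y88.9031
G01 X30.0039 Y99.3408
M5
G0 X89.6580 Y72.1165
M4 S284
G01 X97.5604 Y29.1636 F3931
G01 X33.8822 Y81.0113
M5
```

<svg xmlns="http://www.w3.org/2000/svg" width="111.7033mm" height="127.9205mm" viewBox="0 0 111.7033 127.9205">
  <polyline points="35.9125,99.5967 53.2744,98.2495 70.7706,77.2334 85.4249,48.5252 94.2611,24.1022 94.3029,15.9412" fill="none" stroke="#ff0000"/>
  <polyline points="96.9797,69.5238 99.9236,64.8325 88.0011,67.9839 68.6823,75.2930 49.4370,83.0748 37.7352,87.6442" fill="none" stroke="#ff0000"/>
  <polyline points="95.4050,41.2880 42.1637,120.7346 15.7104,82.9080 53.3416,47.7415" fill="none" stroke="#ff0000"/>
  <polyline points="85.6571,60.6795 87.2212,67.0494 70.2313,62.6383 46.8939,51.8323 29.4158,39.0174 30.0039,28.5797" fill="none" stroke="#008000"/>
  <polyline points="89.6580,55.8040 97.5604,98.7569 33.8822,46.9092" fill="none" stroke="#008000"/>
</svg>

Each laser-on run becomes one SVG element. Flip Y back into SVG space with y_svg = 127.9205 − y_machine.

Run 1: the run's S861 means `#ff0000` (cut). The run is open, so emit a `<polyline>` with points (Y-flipped): 35.9125,99.5967 53.2744,98.2495 70.7706,77.2334 85.4249,48.5252 94.2611,24.1022 94.3029,15.9412.

Run 2: the run's S861 means `#ff0000` (cut). The run is open, so emit a `<polyline>` with points (Y-flipped): 96.9797,69.5238 99.9236,64.8325 88.0011,67.9839 68.6823,75.2930 49.4370,83.0748 37.7352,87.6442.

Run 3: S861 ⇒ cut layer `#ff0000`. The run is open, so emit a `<polyline>` with points (Y-flipped): 95.4050,41.2880 42.1637,120.7346 15.7104,82.9080 53.3416,47.7415.

Run 4: the run's S284 means `#008000` (engrave). The run is open, so emit a `<polyline>` with points (Y-flipped): 85.6571,60.6795 87.2212,67.0494 70.2313,62.6383 46.8939,51.8323 29.4158,39.0174 30.0039,28.5797.

Run 5: power S284 maps to stroke `#008000` (engrave). The run is open, so emit a `<polyline>` with points (Y-flipped): 89.6580,55.8040 97.5604,98.7569 33.8822,46.9092.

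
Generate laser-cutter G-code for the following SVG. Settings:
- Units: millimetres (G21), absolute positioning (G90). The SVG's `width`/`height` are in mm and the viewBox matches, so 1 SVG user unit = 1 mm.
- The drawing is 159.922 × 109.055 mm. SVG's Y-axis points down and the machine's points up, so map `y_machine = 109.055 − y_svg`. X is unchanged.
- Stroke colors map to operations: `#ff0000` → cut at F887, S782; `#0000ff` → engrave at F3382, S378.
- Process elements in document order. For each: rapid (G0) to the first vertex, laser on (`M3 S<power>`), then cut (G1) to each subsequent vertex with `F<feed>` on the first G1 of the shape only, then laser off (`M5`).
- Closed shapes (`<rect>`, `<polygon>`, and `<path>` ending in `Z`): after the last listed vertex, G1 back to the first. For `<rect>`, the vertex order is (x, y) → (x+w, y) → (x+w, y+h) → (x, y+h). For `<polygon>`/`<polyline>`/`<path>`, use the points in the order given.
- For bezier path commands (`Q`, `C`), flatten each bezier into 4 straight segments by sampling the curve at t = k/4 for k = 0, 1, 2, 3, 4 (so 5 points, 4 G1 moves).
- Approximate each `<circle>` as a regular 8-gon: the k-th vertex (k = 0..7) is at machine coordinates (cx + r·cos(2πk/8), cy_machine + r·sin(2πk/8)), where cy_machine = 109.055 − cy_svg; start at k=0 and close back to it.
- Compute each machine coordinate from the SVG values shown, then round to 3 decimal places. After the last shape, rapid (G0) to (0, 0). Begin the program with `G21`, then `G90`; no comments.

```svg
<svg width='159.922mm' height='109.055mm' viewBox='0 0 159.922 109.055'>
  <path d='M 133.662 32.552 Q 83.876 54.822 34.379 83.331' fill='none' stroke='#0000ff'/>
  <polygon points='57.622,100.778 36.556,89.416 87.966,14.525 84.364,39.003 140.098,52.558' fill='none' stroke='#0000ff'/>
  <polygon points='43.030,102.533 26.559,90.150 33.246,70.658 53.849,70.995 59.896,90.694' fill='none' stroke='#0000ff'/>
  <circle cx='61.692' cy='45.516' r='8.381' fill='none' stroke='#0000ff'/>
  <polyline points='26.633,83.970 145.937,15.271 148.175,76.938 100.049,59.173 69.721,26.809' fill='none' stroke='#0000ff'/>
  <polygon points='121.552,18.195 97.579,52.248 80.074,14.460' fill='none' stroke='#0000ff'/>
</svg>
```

G21
G90
G0 X133.662 Y76.503
M3 S378
G1 X108.787 Y64.978 F3382
G1 X83.948 Y52.673
G1 X59.146 Y39.589
G1 X34.379 Y25.724
M5
G0 X57.622 Y8.277
M3 S378
G1 X36.556 Y19.639 F3382
G1 X87.966 Y94.530
G1 X84.364 Y70.052
G1 X140.098 Y56.497
G1 X57.622 Y8.277
M5
G0 X43.030 Y6.522
M3 S378
G1 X26.559 Y18.905 F3382
G1 X33.246 Y38.397
G1 X53.849 Y38.060
G1 X59.896 Y18.361
G1 X43.030 Y6.522
M5
G0 X70.073 Y63.539
M3 S378
G1 X67.618 Y69.465 F3382
G1 X61.692 Y71.920
G1 X55.766 Y69.465
G1 X53.311 Y63.539
G1 X55.766 Y57.613
G1 X61.692 Y55.158
G1 X67.618 Y57.613
G1 X70.073 Y63.539
M5
G0 X26.633 Y25.085
M3 S378
G1 X145.937 Y93.784 F3382
G1 X148.175 Y32.117
G1 X100.049 Y49.882
G1 X69.721 Y82.246
M5
G0 X121.552 Y90.860
M3 S378
G1 X97.579 Y56.807 F3382
G1 X80.074 Y94.595
G1 X121.552 Y90.860
M5
G0 X0.000 Y0.000

Since the viewBox matches the mm dimensions, user units are millimetres directly. The only transform is the Y-flip y_m = 109.055 − y_svg.

Shape 1 is a quadratic bezier drawn with `<path>`. Its stroke #0000ff means engrave at S378, F3382. After flipping Y the toolpath is (133.662,76.503) → (108.787,64.978) → (83.948,52.673) → (59.146,39.589) → (34.379,25.724).

Shape 2 is a closed polygon drawn with `<polygon>`. Its stroke #0000ff means engrave at S378, F3382. After flipping Y the toolpath is (57.622,8.277) → (36.556,19.639) → (87.966,94.530) → (84.364,70.052) → (140.098,56.497) → (57.622,8.277), returning to the start.

Shape 3 is a regular polygon drawn with `<polygon>`. Its stroke #0000ff means engrave at S378, F3382. After flipping Y the toolpath is (43.030,6.522) → (26.559,18.905) → (33.246,38.397) → (53.849,38.060) → (59.896,18.361) → (43.030,6.522), returning to the start.

Shape 4 is a circle drawn with `<circle>`. Its stroke #0000ff means engrave at S378, F3382. After flipping Y the toolpath is (70.073,63.539) → (67.618,69.465) → (61.692,71.920) → (55.766,69.465) → (53.311,63.539) → (55.766,57.613) → (61.692,55.158) → (67.618,57.613) → (70.073,63.539), returning to the start.

Shape 5 is a open polyline drawn with `<polyline>`. Its stroke #0000ff means engrave at S378, F3382. After flipping Y the toolpath is (26.633,25.085) → (145.937,93.784) → (148.175,32.117) → (100.049,49.882) → (69.721,82.246).

Shape 6 is a regular polygon drawn with `<polygon>`. Its stroke #0000ff means engrave at S378, F3382. After flipping Y the toolpath is (121.552,90.860) → (97.579,56.807) → (80.074,94.595) → (121.552,90.860), returning to the start.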